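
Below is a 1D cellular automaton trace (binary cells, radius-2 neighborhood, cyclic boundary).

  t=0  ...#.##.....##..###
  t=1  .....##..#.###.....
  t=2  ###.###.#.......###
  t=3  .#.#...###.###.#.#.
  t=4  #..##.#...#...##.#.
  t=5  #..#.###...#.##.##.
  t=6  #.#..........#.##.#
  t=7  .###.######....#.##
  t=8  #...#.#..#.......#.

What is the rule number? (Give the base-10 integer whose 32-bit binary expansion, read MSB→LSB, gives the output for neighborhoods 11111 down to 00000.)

1282707785

  nb #####: next=.  (t=2,i=0, bit31=0)
  nb ####.: next=#  (t=2,i=1, bit30=1)
  nb ###.#: next=.  (t=2,i=2, bit29=0)
  nb ###..: next=.  (t=0,i=18, bit28=0)
  nb ##.##: next=#  (t=2,i=3, bit27=1)
  nb ##.#.: next=#  (t=2,i=7, bit26=1)
  nb ##..#: next=.  (t=0,i=14, bit25=0)
  nb ##...: next=.  (t=0,i=0, bit24=0)
  nb #.###: next=.  (t=1,i=11, bit23=0)
  nb #.##.: next=#  (t=0,i=5, bit22=1)
  nb #.#.#: next=#  (t=3,i=15, bit21=1)
  nb #.#..: next=#  (t=2,i=8, bit20=1)
  nb #..##: next=.  (t=0,i=15, bit19=0)
  nb #..#.: next=#  (t=1,i=8, bit18=1)
  nb #...#: next=.  (t=0,i=1, bit17=0)
  nb #....: next=.  (t=0,i=8, bit16=0)
  nb .####: next=#  (t=2,i=17, bit15=1)
  nb .###.: next=.  (t=0,i=17, bit14=0)
  nb .##.#: next=.  (t=4,i=4, bit13=0)
  nb .##..: next=#  (t=0,i=6, bit12=1)
  nb .#.##: next=.  (t=0,i=4, bit11=0)
  nb .#.#.: next=.  (t=3,i=2, bit10=0)
  nb .#..#: next=.  (t=3,i=18, bit9=0)
  nb .#...: next=#  (t=2,i=9, bit8=1)
  nb ..###: next=.  (t=0,i=16, bit7=0)
  nb ..##.: next=#  (t=0,i=12, bit6=1)
  nb ..#.#: next=.  (t=0,i=3, bit5=0)
  nb ..#..: next=.  (t=4,i=10, bit4=0)
  nb ...##: next=#  (t=0,i=11, bit3=1)
  nb ...#.: next=.  (t=0,i=2, bit2=0)
  nb ....#: next=.  (t=0,i=10, bit1=0)
  nb .....: next=#  (t=0,i=9, bit0=1)
  bits 01001100011101001001000101001001 = 1282707785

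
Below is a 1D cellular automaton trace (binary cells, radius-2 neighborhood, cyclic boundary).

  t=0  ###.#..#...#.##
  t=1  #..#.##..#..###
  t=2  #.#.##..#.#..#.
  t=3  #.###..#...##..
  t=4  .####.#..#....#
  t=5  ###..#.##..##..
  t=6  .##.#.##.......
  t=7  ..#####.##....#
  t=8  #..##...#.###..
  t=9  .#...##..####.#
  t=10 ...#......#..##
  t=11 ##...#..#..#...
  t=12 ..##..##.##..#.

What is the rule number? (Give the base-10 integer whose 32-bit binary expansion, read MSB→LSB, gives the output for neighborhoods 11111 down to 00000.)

  ##### -> #   bit 31 = 1  t=0,i=0
  ####. -> .   bit 30 = 0  t=0,i=1
  ###.# -> .   bit 29 = 0  t=0,i=2
  ###.. -> #   bit 28 = 1  t=1,i=0
  ##.## -> .   bit 27 = 0  t=7,i=7
  ##.#. -> #   bit 26 = 1  t=0,i=3
  ##..# -> .   bit 25 = 0  t=1,i=1
  ##... -> #   bit 24 = 1  t=6,i=8
  #.### -> #   bit 23 = 1  t=0,i=13
  #.##. -> #   bit 22 = 1  t=1,i=5
  #.#.# -> #   bit 21 = 1  t=2,i=0
  #.#.. -> .   bit 20 = 0  t=0,i=4
  #..## -> .   bit 19 = 0  t=1,i=11
  #..#. -> #   bit 18 = 1  t=0,i=6
  #...# -> #   bit 17 = 1  t=0,i=9
  #.... -> #   bit 16 = 1  t=4,i=11
  .#### -> #   bit 15 = 1  t=0,i=14
  .###. -> #   bit 14 = 1  t=3,i=3
  .##.# -> #   bit 13 = 1  t=6,i=2
  .##.. -> .   bit 12 = 0  t=1,i=6
  .#.## -> #   bit 11 = 1  t=0,i=12
  .#.#. -> .   bit 10 = 0  t=2,i=1
  .#..# -> #   bit 9 = 1  t=0,i=5
  .#... -> .   bit 8 = 0  t=0,i=8
  ..### -> .   bit 7 = 0  t=1,i=12
  ..##. -> .   bit 6 = 0  t=3,i=11
  ..#.# -> .   bit 5 = 0  t=0,i=11
  ..#.. -> .   bit 4 = 0  t=0,i=7
  ...## -> .   bit 3 = 0  t=3,i=10
  ...#. -> .   bit 2 = 0  t=0,i=10
  ....# -> #   bit 1 = 1  t=4,i=12
  ..... -> .   bit 0 = 0  t=6,i=10
  bits 10010101111001111110101000000010 = 2515003906

2515003906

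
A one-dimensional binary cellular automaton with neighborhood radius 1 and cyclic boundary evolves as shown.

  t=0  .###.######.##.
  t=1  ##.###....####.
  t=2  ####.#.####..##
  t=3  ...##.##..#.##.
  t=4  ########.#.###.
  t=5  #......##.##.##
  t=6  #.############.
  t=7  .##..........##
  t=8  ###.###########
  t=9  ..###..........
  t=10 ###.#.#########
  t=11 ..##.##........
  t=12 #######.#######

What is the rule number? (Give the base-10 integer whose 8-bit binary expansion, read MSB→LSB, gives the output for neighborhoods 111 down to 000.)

  nb ###: next=.  (t=0,i=2, bit7=0)
  nb ##.: next=#  (t=0,i=3, bit6=1)
  nb #.#: next=#  (t=0,i=4, bit5=1)
  nb #..: next=.  (t=0,i=14, bit4=0)
  nb .##: next=#  (t=0,i=1, bit3=1)
  nb .#.: next=.  (t=2,i=5, bit2=0)
  nb ..#: next=#  (t=0,i=0, bit1=1)
  nb ...: next=#  (t=1,i=7, bit0=1)
  bits 01101011 = 107

107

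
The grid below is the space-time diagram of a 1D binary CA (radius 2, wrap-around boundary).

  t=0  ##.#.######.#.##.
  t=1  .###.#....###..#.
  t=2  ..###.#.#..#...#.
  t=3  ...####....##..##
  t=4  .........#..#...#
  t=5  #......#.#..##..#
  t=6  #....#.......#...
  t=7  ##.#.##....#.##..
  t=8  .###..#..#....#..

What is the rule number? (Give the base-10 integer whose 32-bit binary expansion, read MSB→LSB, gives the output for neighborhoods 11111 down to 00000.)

  ##### -> .   bit 31 = 0  t=0,i=7
  ####. -> .   bit 30 = 0  t=0,i=9
  ###.# -> #   bit 29 = 1  t=0,i=10
  ###.. -> .   bit 28 = 0  t=1,i=12
  ##.## -> .   bit 27 = 0  t=0,i=16
  ##.#. -> #   bit 26 = 1  t=0,i=2
  ##..# -> .   bit 25 = 0  t=1,i=13
  ##... -> .   bit 24 = 0  t=3,i=0
  #.### -> #   bit 23 = 1  t=0,i=5
  #.##. -> .   bit 22 = 0  t=0,i=0
  #.#.# -> #   bit 21 = 1  t=0,i=3
  #.#.. -> .   bit 20 = 0  t=1,i=5
  #..## -> .   bit 19 = 0  t=1,i=0
  #..#. -> .   bit 18 = 0  t=1,i=14
  #...# -> .   bit 17 = 0  t=2,i=0
  #.... -> .   bit 16 = 0  t=1,i=7
  .#### -> .   bit 15 = 0  t=0,i=6
  .###. -> #   bit 14 = 1  t=1,i=2
  .##.# -> #   bit 13 = 1  t=0,i=1
  .##.. -> #   bit 12 = 1  t=3,i=12
  .#.## -> .   bit 11 = 0  t=0,i=4
  .#.#. -> .   bit 10 = 0  t=2,i=7
  .#..# -> .   bit 9 = 0  t=1,i=16
  .#... -> #   bit 8 = 1  t=1,i=6
  ..### -> .   bit 7 = 0  t=1,i=1
  ..##. -> .   bit 6 = 0  t=3,i=11
  ..#.# -> .   bit 5 = 0  t=5,i=7
  ..#.. -> #   bit 4 = 1  t=1,i=15
  ...## -> .   bit 3 = 0  t=1,i=9
  ...#. -> .   bit 2 = 0  t=2,i=14
  ....# -> #   bit 1 = 1  t=1,i=8
  ..... -> .   bit 0 = 0  t=4,i=2
  bits 00100100101000000111000100010010 = 614494482

614494482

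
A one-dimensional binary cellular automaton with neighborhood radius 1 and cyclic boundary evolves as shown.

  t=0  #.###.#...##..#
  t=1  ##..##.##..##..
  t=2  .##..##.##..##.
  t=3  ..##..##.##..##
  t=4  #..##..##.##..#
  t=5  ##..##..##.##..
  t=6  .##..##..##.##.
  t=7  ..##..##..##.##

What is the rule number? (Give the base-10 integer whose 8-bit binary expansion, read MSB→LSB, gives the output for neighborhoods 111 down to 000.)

113

  ###|.  b7=0 t=0,i=3
  ##.|#  b6=1 t=0,i=0
  #.#|#  b5=1 t=0,i=1
  #..|#  b4=1 t=0,i=7
  .##|.  b3=0 t=0,i=2
  .#.|.  b2=0 t=0,i=6
  ..#|.  b1=0 t=0,i=9
  ...|#  b0=1 t=0,i=8
  bits 01110001 = 113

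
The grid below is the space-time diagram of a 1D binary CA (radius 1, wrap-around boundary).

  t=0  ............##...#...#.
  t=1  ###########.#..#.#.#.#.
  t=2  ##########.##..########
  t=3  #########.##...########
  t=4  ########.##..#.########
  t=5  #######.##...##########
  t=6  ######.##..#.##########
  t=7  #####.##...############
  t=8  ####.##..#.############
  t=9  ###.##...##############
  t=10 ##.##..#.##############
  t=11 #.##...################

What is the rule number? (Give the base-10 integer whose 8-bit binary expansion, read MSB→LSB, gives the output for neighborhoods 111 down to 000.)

173

  [7] ### => #  t=1,i=1
  [6] ##. => .  t=0,i=13
  [5] #.# => #  t=1,i=11
  [4] #.. => .  t=0,i=14
  [3] .## => #  t=0,i=12
  [2] .#. => #  t=0,i=17
  [1] ..# => .  t=0,i=11
  [0] ... => #  t=0,i=0
  bits 10101101 = 173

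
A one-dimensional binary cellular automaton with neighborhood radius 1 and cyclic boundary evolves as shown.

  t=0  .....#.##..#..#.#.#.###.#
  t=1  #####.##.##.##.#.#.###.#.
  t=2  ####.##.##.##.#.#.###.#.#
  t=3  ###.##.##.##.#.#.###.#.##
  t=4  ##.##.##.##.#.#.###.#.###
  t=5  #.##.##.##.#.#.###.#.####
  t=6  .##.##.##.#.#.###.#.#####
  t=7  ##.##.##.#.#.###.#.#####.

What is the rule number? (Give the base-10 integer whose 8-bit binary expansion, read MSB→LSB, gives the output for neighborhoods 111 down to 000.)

187

  [7] ### => #  t=0,i=21
  [6] ##. => .  t=0,i=8
  [5] #.# => #  t=0,i=6
  [4] #.. => #  t=0,i=0
  [3] .## => #  t=0,i=7
  [2] .#. => .  t=0,i=5
  [1] ..# => #  t=0,i=4
  [0] ... => #  t=0,i=1
  bits 10111011 = 187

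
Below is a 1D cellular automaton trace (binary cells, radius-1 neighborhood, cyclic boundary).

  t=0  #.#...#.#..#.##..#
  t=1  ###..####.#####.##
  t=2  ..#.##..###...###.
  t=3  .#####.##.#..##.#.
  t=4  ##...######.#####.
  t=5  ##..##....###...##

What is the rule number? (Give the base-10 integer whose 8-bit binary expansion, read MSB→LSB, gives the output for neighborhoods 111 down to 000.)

110

  nb ###: next=.  (t=1,i=0, bit7=0)
  nb ##.: next=#  (t=0,i=0, bit6=1)
  nb #.#: next=#  (t=0,i=1, bit5=1)
  nb #..: next=.  (t=0,i=3, bit4=0)
  nb .##: next=#  (t=0,i=13, bit3=1)
  nb .#.: next=#  (t=0,i=2, bit2=1)
  nb ..#: next=#  (t=0,i=5, bit1=1)
  nb ...: next=.  (t=0,i=4, bit0=0)
  bits 01101110 = 110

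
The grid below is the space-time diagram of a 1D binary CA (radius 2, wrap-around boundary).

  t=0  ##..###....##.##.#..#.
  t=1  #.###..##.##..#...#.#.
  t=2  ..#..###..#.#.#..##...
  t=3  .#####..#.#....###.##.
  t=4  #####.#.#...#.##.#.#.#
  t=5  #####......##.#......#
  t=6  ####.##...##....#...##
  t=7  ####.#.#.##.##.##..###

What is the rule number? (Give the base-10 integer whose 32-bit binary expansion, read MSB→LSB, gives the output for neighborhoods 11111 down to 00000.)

  ##### -> #   bit 31 = 1  t=3,i=3
  ####. -> #   bit 30 = 1  t=3,i=4
  ###.# -> #   bit 29 = 1  t=3,i=17
  ###.. -> .   bit 28 = 0  t=0,i=6
  ##.## -> .   bit 27 = 0  t=0,i=13
  ##.#. -> .   bit 26 = 0  t=0,i=16
  ##..# -> #   bit 25 = 1  t=0,i=2
  ##... -> #   bit 24 = 1  t=0,i=7
  #.### -> #   bit 23 = 1  t=1,i=2
  #.##. -> #   bit 22 = 1  t=0,i=0
  #.#.# -> .   bit 21 = 0  t=1,i=0
  #.#.. -> .   bit 20 = 0  t=0,i=17
  #..## -> #   bit 19 = 1  t=0,i=3
  #..#. -> .   bit 18 = 0  t=0,i=19
  #...# -> .   bit 17 = 0  t=1,i=16
  #.... -> #   bit 16 = 1  t=0,i=8
  .#### -> #   bit 15 = 1  t=3,i=2
  .###. -> .   bit 14 = 0  t=0,i=5
  .##.# -> .   bit 13 = 0  t=0,i=12
  .##.. -> .   bit 12 = 0  t=0,i=1
  .#.## -> .   bit 11 = 0  t=0,i=21
  .#.#. -> .   bit 10 = 0  t=1,i=19
  .#..# -> #   bit 9 = 1  t=0,i=18
  .#... -> .   bit 8 = 0  t=1,i=15
  ..### -> #   bit 7 = 1  t=0,i=4
  ..##. -> #   bit 6 = 1  t=0,i=11
  ..#.# -> #   bit 5 = 1  t=0,i=20
  ..#.. -> #   bit 4 = 1  t=1,i=14
  ...## -> #   bit 3 = 1  t=0,i=10
  ...#. -> #   bit 2 = 1  t=1,i=17
  ....# -> .   bit 1 = 0  t=0,i=9
  ..... -> .   bit 0 = 0  t=2,i=21
  bits 11100011110010011000001011111100 = 3821634300

3821634300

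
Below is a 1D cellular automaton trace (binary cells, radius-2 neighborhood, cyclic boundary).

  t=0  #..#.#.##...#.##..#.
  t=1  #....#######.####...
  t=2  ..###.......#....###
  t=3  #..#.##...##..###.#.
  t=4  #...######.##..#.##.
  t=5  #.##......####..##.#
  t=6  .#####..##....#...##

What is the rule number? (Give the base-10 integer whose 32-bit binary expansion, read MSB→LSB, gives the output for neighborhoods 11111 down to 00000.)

259217422

  #####|.  b31=0 t=1,i=7
  ####.|.  b30=0 t=1,i=10
  ###.#|.  b29=0 t=1,i=11
  ###..|.  b28=0 t=1,i=16
  ##.##|#  b27=1 t=1,i=12
  ##.#.|#  b26=1 t=3,i=17
  ##..#|#  b25=1 t=0,i=16
  ##...|#  b24=1 t=0,i=9
  #.###|.  b23=0 t=1,i=13
  #.##.|#  b22=1 t=0,i=7
  #.#.#|#  b21=1 t=0,i=5
  #.#..|#  b20=1 t=0,i=0
  #..##|.  b19=0 t=2,i=1
  #..#.|.  b18=0 t=0,i=2
  #...#|#  b17=1 t=0,i=10
  #....|#  b16=1 t=1,i=2
  .####|.  b15=0 t=1,i=6
  .###.|#  b14=1 t=2,i=3
  .##.#|.  b13=0 t=4,i=18
  .##..|#  b12=1 t=0,i=8
  .#.##|#  b11=1 t=0,i=6
  .#.#.|.  b10=0 t=0,i=4
  .#..#|.  b9=0 t=0,i=1
  .#...|.  b8=0 t=1,i=1
  ..###|.  b7=0 t=1,i=5
  ..##.|.  b6=0 t=3,i=10
  ..#.#|.  b5=0 t=0,i=3
  ..#..|.  b4=0 t=1,i=0
  ...##|#  b3=1 t=1,i=4
  ...#.|#  b2=1 t=0,i=11
  ....#|#  b1=1 t=1,i=3
  .....|.  b0=0 t=2,i=7
  bits 00001111011100110101100000001110 = 259217422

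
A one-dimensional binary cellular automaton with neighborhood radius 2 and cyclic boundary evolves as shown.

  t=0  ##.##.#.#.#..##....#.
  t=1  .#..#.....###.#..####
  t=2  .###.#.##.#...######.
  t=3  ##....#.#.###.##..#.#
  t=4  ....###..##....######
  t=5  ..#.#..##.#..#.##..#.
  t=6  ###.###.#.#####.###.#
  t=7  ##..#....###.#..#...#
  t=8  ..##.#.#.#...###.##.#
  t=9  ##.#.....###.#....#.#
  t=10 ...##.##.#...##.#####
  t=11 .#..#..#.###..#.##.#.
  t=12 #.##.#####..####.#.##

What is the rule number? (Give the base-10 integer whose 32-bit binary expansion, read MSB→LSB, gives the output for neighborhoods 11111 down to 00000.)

1117698983

  [31] ##### => .  t=2,i=16
  [30] ####. => #  t=1,i=19
  [29] ###.# => .  t=1,i=12
  [28] ###.. => .  t=2,i=19
  [27] ##.## => .  t=0,i=2
  [26] ##.#. => .  t=0,i=5
  [25] ##..# => #  t=2,i=20
  [24] ##... => .  t=0,i=15
  [23] #.### => #  t=3,i=10
  [22] #.##. => .  t=0,i=0
  [21] #.#.# => .  t=0,i=6
  [20] #.#.. => #  t=0,i=10
  [19] #..## => #  t=0,i=12
  [18] #..#. => #  t=1,i=3
  [17] #...# => #  t=2,i=12
  [16] #.... => .  t=0,i=16
  [15] .#### => #  t=1,i=18
  [14] .###. => .  t=1,i=11
  [13] .##.# => #  t=0,i=1
  [12] .##.. => #  t=0,i=14
  [11] .#.## => #  t=0,i=20
  [10] .#.#. => .  t=0,i=7
  [9] .#..# => #  t=0,i=11
  [8] .#... => #  t=1,i=5
  [7] ..### => #  t=1,i=10
  [6] ..##. => .  t=0,i=13
  [5] ..#.# => #  t=0,i=19
  [4] ..#.. => .  t=1,i=4
  [3] ...## => .  t=1,i=9
  [2] ...#. => #  t=0,i=18
  [1] ....# => #  t=0,i=17
  [0] ..... => #  t=1,i=7
  bits 01000010100111101011101110100111 = 1117698983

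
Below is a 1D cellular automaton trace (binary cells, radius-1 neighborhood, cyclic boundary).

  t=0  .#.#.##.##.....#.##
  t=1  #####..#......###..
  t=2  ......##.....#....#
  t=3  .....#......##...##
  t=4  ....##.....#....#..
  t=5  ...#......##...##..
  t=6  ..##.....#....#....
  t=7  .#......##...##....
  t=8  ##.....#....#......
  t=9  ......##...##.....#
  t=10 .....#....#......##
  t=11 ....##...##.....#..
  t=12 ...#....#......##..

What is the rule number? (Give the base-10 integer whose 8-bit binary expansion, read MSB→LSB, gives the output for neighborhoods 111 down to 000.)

38

  [7] ### => .  t=1,i=1
  [6] ##. => .  t=0,i=6
  [5] #.# => #  t=0,i=0
  [4] #.. => .  t=0,i=10
  [3] .## => .  t=0,i=5
  [2] .#. => #  t=0,i=1
  [1] ..# => #  t=0,i=14
  [0] ... => .  t=0,i=11
  bits 00100110 = 38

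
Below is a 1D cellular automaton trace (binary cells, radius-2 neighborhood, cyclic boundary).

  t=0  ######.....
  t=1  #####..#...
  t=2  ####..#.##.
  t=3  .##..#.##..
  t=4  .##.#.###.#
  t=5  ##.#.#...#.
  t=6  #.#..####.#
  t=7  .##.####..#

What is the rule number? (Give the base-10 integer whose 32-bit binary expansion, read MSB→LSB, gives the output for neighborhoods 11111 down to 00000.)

3294599620

  nb #####: next=#  (t=0,i=2, bit31=1)
  nb ####.: next=#  (t=0,i=4, bit30=1)
  nb ###.#: next=.  (t=4,i=8, bit29=0)
  nb ###..: next=.  (t=0,i=5, bit28=0)
  nb ##.##: next=.  (t=2,i=10, bit27=0)
  nb ##.#.: next=#  (t=4,i=3, bit26=1)
  nb ##..#: next=.  (t=1,i=5, bit25=0)
  nb ##...: next=.  (t=0,i=6, bit24=0)
  nb #.###: next=.  (t=2,i=0, bit23=0)
  nb #.##.: next=#  (t=2,i=8, bit22=1)
  nb #.#.#: next=.  (t=4,i=4, bit21=0)
  nb #.#..: next=#  (t=5,i=5, bit20=1)
  nb #..##: next=#  (t=6,i=4, bit19=1)
  nb #..#.: next=#  (t=1,i=6, bit18=1)
  nb #...#: next=#  (t=1,i=9, bit17=1)
  nb #....: next=#  (t=0,i=7, bit16=1)
  nb .####: next=#  (t=0,i=1, bit15=1)
  nb .###.: next=.  (t=4,i=7, bit14=0)
  nb .##.#: next=.  (t=2,i=9, bit13=0)
  nb .##..: next=#  (t=3,i=2, bit12=1)
  nb .#.##: next=#  (t=2,i=7, bit11=1)
  nb .#.#.: next=.  (t=5,i=4, bit10=0)
  nb .#..#: next=.  (t=6,i=3, bit9=0)
  nb .#...: next=#  (t=1,i=8, bit8=1)
  nb ..###: next=#  (t=0,i=0, bit7=1)
  nb ..##.: next=#  (t=3,i=1, bit6=1)
  nb ..#.#: next=.  (t=2,i=6, bit5=0)
  nb ..#..: next=.  (t=1,i=7, bit4=0)
  nb ...##: next=.  (t=0,i=10, bit3=0)
  nb ...#.: next=#  (t=5,i=8, bit2=1)
  nb ....#: next=.  (t=0,i=9, bit1=0)
  nb .....: next=.  (t=0,i=8, bit0=0)
  bits 11000100010111111001100111000100 = 3294599620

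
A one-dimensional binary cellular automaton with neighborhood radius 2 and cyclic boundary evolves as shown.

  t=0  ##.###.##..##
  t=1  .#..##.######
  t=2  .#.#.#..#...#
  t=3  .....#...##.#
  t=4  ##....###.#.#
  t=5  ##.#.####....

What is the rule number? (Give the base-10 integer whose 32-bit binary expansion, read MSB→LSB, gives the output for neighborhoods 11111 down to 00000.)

  ##### -> .   bit 31 = 0  t=1,i=9
  ####. -> .   bit 30 = 0  t=0,i=0
  ###.# -> #   bit 29 = 1  t=0,i=1
  ###.. -> #   bit 28 = 1  t=4,i=1
  ##.## -> .   bit 27 = 0  t=0,i=2
  ##.#. -> .   bit 26 = 0  t=1,i=0
  ##..# -> #   bit 25 = 1  t=0,i=9
  ##... -> .   bit 24 = 0  t=4,i=2
  #.### -> .   bit 23 = 0  t=0,i=3
  #.##. -> #   bit 22 = 1  t=0,i=7
  #.#.# -> .   bit 21 = 0  t=2,i=1
  #.#.. -> #   bit 20 = 1  t=1,i=1
  #..## -> #   bit 19 = 1  t=0,i=10
  #..#. -> .   bit 18 = 0  t=2,i=7
  #...# -> #   bit 17 = 1  t=2,i=10
  #.... -> #   bit 16 = 1  t=3,i=1
  .#### -> #   bit 15 = 1  t=0,i=12
  .###. -> #   bit 14 = 1  t=0,i=4
  .##.# -> #   bit 13 = 1  t=1,i=5
  .##.. -> #   bit 12 = 1  t=0,i=8
  .#.## -> .   bit 11 = 0  t=4,i=11
  .#.#. -> .   bit 10 = 0  t=2,i=0
  .#..# -> .   bit 9 = 0  t=1,i=2
  .#... -> #   bit 8 = 1  t=2,i=9
  ..### -> #   bit 7 = 1  t=0,i=11
  ..##. -> .   bit 6 = 0  t=1,i=4
  ..#.# -> #   bit 5 = 1  t=2,i=12
  ..#.. -> .   bit 4 = 0  t=2,i=8
  ...## -> #   bit 3 = 1  t=3,i=8
  ...#. -> .   bit 2 = 0  t=2,i=11
  ....# -> .   bit 1 = 0  t=3,i=3
  ..... -> .   bit 0 = 0  t=3,i=2
  bits 00110010010110111111000110101000 = 844886440

844886440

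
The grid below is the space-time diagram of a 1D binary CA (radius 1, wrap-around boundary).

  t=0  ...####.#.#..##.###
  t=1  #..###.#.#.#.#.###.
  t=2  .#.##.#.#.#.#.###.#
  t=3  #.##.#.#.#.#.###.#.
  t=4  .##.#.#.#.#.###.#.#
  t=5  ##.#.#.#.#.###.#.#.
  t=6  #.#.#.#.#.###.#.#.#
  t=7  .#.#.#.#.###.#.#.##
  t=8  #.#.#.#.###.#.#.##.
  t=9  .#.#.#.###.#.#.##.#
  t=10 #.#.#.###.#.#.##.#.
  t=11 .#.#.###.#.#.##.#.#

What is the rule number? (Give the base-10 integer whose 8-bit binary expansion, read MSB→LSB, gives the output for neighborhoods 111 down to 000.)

  nb ###: next=#  (t=0,i=4, bit7=1)
  nb ##.: next=.  (t=0,i=6, bit6=0)
  nb #.#: next=#  (t=0,i=7, bit5=1)
  nb #..: next=#  (t=0,i=0, bit4=1)
  nb .##: next=#  (t=0,i=3, bit3=1)
  nb .#.: next=.  (t=0,i=8, bit2=0)
  nb ..#: next=.  (t=0,i=2, bit1=0)
  nb ...: next=.  (t=0,i=1, bit0=0)
  bits 10111000 = 184

184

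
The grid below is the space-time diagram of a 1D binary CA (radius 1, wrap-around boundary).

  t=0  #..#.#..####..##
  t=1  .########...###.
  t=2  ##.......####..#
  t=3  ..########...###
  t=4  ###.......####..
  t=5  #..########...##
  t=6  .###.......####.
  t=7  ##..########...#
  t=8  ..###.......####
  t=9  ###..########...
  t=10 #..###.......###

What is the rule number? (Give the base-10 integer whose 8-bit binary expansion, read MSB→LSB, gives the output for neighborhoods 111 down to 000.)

  ### -> .   bit 7 = 0  t=0,i=9
  ##. -> .   bit 6 = 0  t=0,i=0
  #.# -> #   bit 5 = 1  t=0,i=4
  #.. -> #   bit 4 = 1  t=0,i=1
  .## -> #   bit 3 = 1  t=0,i=8
  .#. -> #   bit 2 = 1  t=0,i=3
  ..# -> #   bit 1 = 1  t=0,i=2
  ... -> #   bit 0 = 1  t=1,i=10
  bits 00111111 = 63

63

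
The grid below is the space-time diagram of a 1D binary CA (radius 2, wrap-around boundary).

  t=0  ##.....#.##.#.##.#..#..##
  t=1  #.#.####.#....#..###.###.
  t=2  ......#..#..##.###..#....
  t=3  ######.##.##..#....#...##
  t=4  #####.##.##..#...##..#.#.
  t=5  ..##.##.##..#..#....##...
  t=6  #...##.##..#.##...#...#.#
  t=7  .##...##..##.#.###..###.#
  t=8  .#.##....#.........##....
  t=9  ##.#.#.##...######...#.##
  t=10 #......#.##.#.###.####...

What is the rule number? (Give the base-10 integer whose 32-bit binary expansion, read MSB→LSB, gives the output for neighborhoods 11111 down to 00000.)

3378381479

  [31] ##### => #  t=3,i=0
  [30] ####. => #  t=0,i=0
  [29] ###.# => .  t=1,i=7
  [28] ###.. => .  t=0,i=1
  [27] ##.## => #  t=1,i=20
  [26] ##.#. => .  t=0,i=11
  [25] ##..# => .  t=2,i=18
  [24] ##... => #  t=0,i=2
  [23] #.### => .  t=1,i=4
  [22] #.##. => #  t=0,i=9
  [21] #.#.# => .  t=0,i=12
  [20] #.#.. => #  t=0,i=17
  [19] #..## => #  t=0,i=22
  [18] #..#. => #  t=0,i=19
  [17] #...# => #  t=3,i=21
  [16] #.... => .  t=0,i=3
  [15] .#### => .  t=0,i=24
  [14] .###. => .  t=1,i=18
  [13] .##.# => .  t=0,i=10
  [12] .##.. => .  t=3,i=11
  [11] .#.## => .  t=0,i=8
  [10] .#.#. => .  t=1,i=1
  [9] .#..# => #  t=0,i=18
  [8] .#... => .  t=1,i=10
  [7] ..### => #  t=0,i=23
  [6] ..##. => .  t=2,i=12
  [5] ..#.# => #  t=0,i=7
  [4] ..#.. => .  t=0,i=20
  [3] ...## => .  t=3,i=22
  [2] ...#. => #  t=0,i=6
  [1] ....# => #  t=0,i=5
  [0] ..... => #  t=0,i=4
  bits 11001001010111100000001010100111 = 3378381479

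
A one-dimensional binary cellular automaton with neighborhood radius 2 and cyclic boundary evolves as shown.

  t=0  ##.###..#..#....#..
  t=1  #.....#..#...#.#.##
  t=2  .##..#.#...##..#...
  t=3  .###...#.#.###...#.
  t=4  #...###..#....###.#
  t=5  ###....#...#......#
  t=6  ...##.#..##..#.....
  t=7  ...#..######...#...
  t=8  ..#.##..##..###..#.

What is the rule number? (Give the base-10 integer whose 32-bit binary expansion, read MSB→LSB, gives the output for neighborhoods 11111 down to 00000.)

2205880900

  [31] ##### => #  t=7,i=8
  [30] ####. => .  t=5,i=1
  [29] ###.# => .  t=4,i=16
  [28] ###.. => .  t=0,i=5
  [27] ##.## => .  t=0,i=2
  [26] ##.#. => .  t=6,i=5
  [25] ##..# => #  t=0,i=6
  [24] ##... => #  t=1,i=1
  [23] #.### => .  t=0,i=3
  [22] #.##. => #  t=4,i=18
  [21] #.#.# => #  t=1,i=15
  [20] #.#.. => #  t=2,i=7
  [19] #..## => #  t=0,i=18
  [18] #..#. => .  t=0,i=7
  [17] #...# => #  t=1,i=11
  [16] #.... => #  t=0,i=13
  [15] .#### => .  t=5,i=0
  [14] .###. => .  t=0,i=4
  [13] .##.# => .  t=0,i=1
  [12] .##.. => #  t=2,i=2
  [11] .#.## => .  t=1,i=16
  [10] .#.#. => .  t=1,i=14
  [9] .#..# => #  t=0,i=9
  [8] .#... => .  t=0,i=12
  [7] ..### => .  t=3,i=1
  [6] ..##. => #  t=0,i=0
  [5] ..#.# => .  t=1,i=13
  [4] ..#.. => .  t=0,i=8
  [3] ...## => .  t=2,i=0
  [2] ...#. => #  t=0,i=15
  [1] ....# => .  t=0,i=14
  [0] ..... => .  t=1,i=3
  bits 10000011011110110001001001000100 = 2205880900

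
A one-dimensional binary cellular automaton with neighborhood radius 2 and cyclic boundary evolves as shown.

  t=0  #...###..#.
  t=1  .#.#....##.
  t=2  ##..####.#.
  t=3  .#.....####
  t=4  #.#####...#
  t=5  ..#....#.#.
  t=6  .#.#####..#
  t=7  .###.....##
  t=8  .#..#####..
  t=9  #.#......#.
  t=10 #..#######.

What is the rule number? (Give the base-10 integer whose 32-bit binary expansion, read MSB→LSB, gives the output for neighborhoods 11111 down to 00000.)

  #####|.  b31=0 t=4,i=4
  ####.|.  b30=0 t=2,i=6
  ###.#|#  b29=1 t=2,i=7
  ###..|.  b28=0 t=0,i=6
  ##.##|.  b27=0 t=4,i=1
  ##.#.|#  b26=1 t=2,i=8
  ##..#|.  b25=0 t=0,i=7
  ##...|#  b24=1 t=4,i=7
  #.###|#  b23=1 t=4,i=2
  #.##.|.  b22=0 t=2,i=0
  #.#.#|#  b21=1 t=2,i=9
  #.#..|.  b20=0 t=0,i=0
  #..##|.  b19=0 t=2,i=3
  #..#.|#  b18=1 t=0,i=8
  #...#|.  b17=0 t=0,i=2
  #....|#  b16=1 t=1,i=5
  .####|.  b15=0 t=2,i=5
  .###.|.  b14=0 t=0,i=5
  .##.#|.  b13=0 t=4,i=0
  .##..|#  b12=1 t=1,i=9
  .#.##|#  b11=1 t=2,i=10
  .#.#.|.  b10=0 t=0,i=10
  .#..#|#  b9=1 t=8,i=2
  .#...|#  b8=1 t=0,i=1
  ..###|.  b7=0 t=0,i=4
  ..##.|.  b6=0 t=1,i=8
  ..#.#|#  b5=1 t=0,i=9
  ..#..|.  b4=0 t=5,i=2
  ...##|#  b3=1 t=0,i=3
  ...#.|#  b2=1 t=5,i=1
  ....#|#  b1=1 t=1,i=6
  .....|#  b0=1 t=3,i=4
  bits 00100101101001010001101100101111 = 631577391

631577391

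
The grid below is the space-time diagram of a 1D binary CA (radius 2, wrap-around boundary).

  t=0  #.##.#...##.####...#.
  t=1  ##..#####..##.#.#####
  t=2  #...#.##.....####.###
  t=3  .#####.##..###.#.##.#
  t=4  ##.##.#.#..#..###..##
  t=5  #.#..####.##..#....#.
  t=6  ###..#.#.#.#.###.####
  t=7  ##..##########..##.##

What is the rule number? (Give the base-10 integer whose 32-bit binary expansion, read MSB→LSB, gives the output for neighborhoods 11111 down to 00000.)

  nb #####: next=#  (t=1,i=6, bit31=1)
  nb ####.: next=#  (t=0,i=14, bit30=1)
  nb ###.#: next=.  (t=2,i=16, bit29=0)
  nb ###..: next=.  (t=0,i=15, bit28=0)
  nb ##.##: next=#  (t=0,i=11, bit27=1)
  nb ##.#.: next=#  (t=0,i=4, bit26=1)
  nb ##..#: next=.  (t=1,i=2, bit25=0)
  nb ##...: next=#  (t=0,i=16, bit24=1)
  nb #.###: next=#  (t=0,i=12, bit23=1)
  nb #.##.: next=.  (t=0,i=2, bit22=0)
  nb #.#.#: next=#  (t=0,i=0, bit21=1)
  nb #.#..: next=#  (t=0,i=5, bit20=1)
  nb #..##: next=.  (t=1,i=3, bit19=0)
  nb #..#.: next=#  (t=4,i=10, bit18=1)
  nb #...#: next=#  (t=0,i=7, bit17=1)
  nb #....: next=.  (t=2,i=9, bit16=0)
  nb .####: next=.  (t=0,i=13, bit15=0)
  nb .###.: next=.  (t=3,i=12, bit14=0)
  nb .##.#: next=.  (t=0,i=3, bit13=0)
  nb .##..: next=#  (t=2,i=7, bit12=1)
  nb .#.##: next=#  (t=0,i=1, bit11=1)
  nb .#.#.: next=#  (t=0,i=20, bit10=1)
  nb .#..#: next=.  (t=4,i=9, bit9=0)
  nb .#...: next=#  (t=0,i=6, bit8=1)
  nb ..###: next=#  (t=1,i=4, bit7=1)
  nb ..##.: next=.  (t=0,i=9, bit6=0)
  nb ..#.#: next=#  (t=0,i=19, bit5=1)
  nb ..#..: next=#  (t=4,i=11, bit4=1)
  nb ...##: next=#  (t=0,i=8, bit3=1)
  nb ...#.: next=#  (t=0,i=18, bit2=1)
  nb ....#: next=#  (t=2,i=11, bit1=1)
  nb .....: next=.  (t=2,i=10, bit0=0)
  bits 11001101101101100001110110111110 = 3451264446

3451264446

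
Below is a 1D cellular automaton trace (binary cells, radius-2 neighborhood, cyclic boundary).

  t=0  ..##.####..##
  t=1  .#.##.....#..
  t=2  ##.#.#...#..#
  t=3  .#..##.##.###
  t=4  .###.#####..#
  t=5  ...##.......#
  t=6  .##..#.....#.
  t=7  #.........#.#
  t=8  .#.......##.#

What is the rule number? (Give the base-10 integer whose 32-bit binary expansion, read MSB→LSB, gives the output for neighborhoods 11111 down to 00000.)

693773996

  ##### -> .   bit 31 = 0  t=4,i=7
  ####. -> .   bit 30 = 0  t=0,i=7
  ###.# -> #   bit 29 = 1  t=2,i=1
  ###.. -> .   bit 28 = 0  t=0,i=8
  ##.## -> #   bit 27 = 1  t=0,i=4
  ##.#. -> .   bit 26 = 0  t=2,i=2
  ##..# -> .   bit 25 = 0  t=0,i=0
  ##... -> #   bit 24 = 1  t=1,i=5
  #.### -> .   bit 23 = 0  t=0,i=5
  #.##. -> #   bit 22 = 1  t=1,i=3
  #.#.# -> .   bit 21 = 0  t=2,i=3
  #.#.. -> #   bit 20 = 1  t=2,i=5
  #..## -> #   bit 19 = 1  t=0,i=1
  #..#. -> .   bit 18 = 0  t=4,i=11
  #...# -> #   bit 17 = 1  t=1,i=12
  #.... -> .   bit 16 = 0  t=1,i=6
  .#### -> .   bit 15 = 0  t=0,i=6
  .###. -> .   bit 14 = 0  t=2,i=0
  .##.# -> #   bit 13 = 1  t=0,i=3
  .##.. -> .   bit 12 = 0  t=0,i=12
  .#.## -> .   bit 11 = 0  t=1,i=2
  .#.#. -> #   bit 10 = 1  t=2,i=4
  .#..# -> #   bit 9 = 1  t=2,i=10
  .#... -> .   bit 8 = 0  t=1,i=11
  ..### -> #   bit 7 = 1  t=2,i=12
  ..##. -> .   bit 6 = 0  t=0,i=2
  ..#.# -> #   bit 5 = 1  t=1,i=1
  ..#.. -> .   bit 4 = 0  t=1,i=10
  ...## -> #   bit 3 = 1  t=5,i=2
  ...#. -> #   bit 2 = 1  t=1,i=0
  ....# -> .   bit 1 = 0  t=1,i=8
  ..... -> .   bit 0 = 0  t=1,i=7
  bits 00101001010110100010011010101100 = 693773996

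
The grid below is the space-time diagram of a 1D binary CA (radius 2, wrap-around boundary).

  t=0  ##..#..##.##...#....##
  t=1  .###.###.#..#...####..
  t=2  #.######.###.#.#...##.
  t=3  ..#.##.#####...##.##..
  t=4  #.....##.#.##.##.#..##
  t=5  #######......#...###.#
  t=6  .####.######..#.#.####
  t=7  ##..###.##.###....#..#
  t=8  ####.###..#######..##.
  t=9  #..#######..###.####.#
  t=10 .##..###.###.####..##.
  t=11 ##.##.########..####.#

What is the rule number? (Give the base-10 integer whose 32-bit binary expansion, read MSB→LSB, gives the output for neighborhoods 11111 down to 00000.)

3147645771

  #####|#  b31=1 t=2,i=4
  ####.|.  b30=0 t=0,i=0
  ###.#|#  b29=1 t=1,i=3
  ###..|#  b28=1 t=0,i=1
  ##.##|#  b27=1 t=0,i=9
  ##.#.|.  b26=0 t=1,i=8
  ##..#|#  b25=1 t=0,i=2
  ##...|#  b24=1 t=0,i=12
  #.###|#  b23=1 t=1,i=5
  #.##.|.  b22=0 t=0,i=10
  #.#.#|.  b21=0 t=2,i=0
  #.#..|#  b20=1 t=1,i=9
  #..##|#  b19=1 t=0,i=6
  #..#.|#  b18=1 t=0,i=3
  #...#|.  b17=0 t=0,i=13
  #....|#  b16=1 t=0,i=17
  .####|.  b15=0 t=0,i=21
  .###.|#  b14=1 t=1,i=2
  .##.#|.  b13=0 t=0,i=8
  .##..|.  b12=0 t=0,i=11
  .#.##|.  b11=0 t=2,i=1
  .#.#.|.  b10=0 t=2,i=14
  .#..#|#  b9=1 t=0,i=5
  .#...|#  b8=1 t=0,i=16
  ..###|.  b7=0 t=0,i=20
  ..##.|#  b6=1 t=0,i=7
  ..#.#|.  b5=0 t=3,i=2
  ..#..|.  b4=0 t=0,i=4
  ...##|#  b3=1 t=0,i=19
  ...#.|.  b2=0 t=0,i=14
  ....#|#  b1=1 t=0,i=18
  .....|#  b0=1 t=4,i=3
  bits 10111011100111010100001101001011 = 3147645771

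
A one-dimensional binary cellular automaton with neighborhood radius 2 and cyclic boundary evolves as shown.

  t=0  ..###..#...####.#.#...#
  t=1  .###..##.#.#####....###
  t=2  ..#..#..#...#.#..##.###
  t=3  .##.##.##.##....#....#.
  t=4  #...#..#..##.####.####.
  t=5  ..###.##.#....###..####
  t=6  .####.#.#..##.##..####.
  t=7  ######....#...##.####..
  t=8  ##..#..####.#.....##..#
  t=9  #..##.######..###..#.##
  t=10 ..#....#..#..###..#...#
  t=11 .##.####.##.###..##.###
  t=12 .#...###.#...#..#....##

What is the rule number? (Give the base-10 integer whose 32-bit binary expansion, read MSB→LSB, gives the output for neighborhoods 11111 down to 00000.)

1682952343

  #####|.  b31=0 t=1,i=13
  ####.|#  b30=1 t=0,i=13
  ###.#|#  b29=1 t=0,i=14
  ###..|.  b28=0 t=0,i=4
  ##.##|.  b27=0 t=1,i=0
  ##.#.|#  b26=1 t=0,i=15
  ##..#|.  b25=0 t=0,i=5
  ##...|.  b24=0 t=1,i=16
  #.###|.  b23=0 t=1,i=1
  #.##.|#  b22=1 t=3,i=4
  #.#.#|.  b21=0 t=0,i=16
  #.#..|.  b20=0 t=0,i=18
  #..##|#  b19=1 t=0,i=1
  #..#.|#  b18=1 t=0,i=6
  #...#|#  b17=1 t=0,i=9
  #....|#  b16=1 t=1,i=17
  .####|#  b15=1 t=0,i=12
  .###.|#  b14=1 t=0,i=3
  .##.#|.  b13=0 t=1,i=7
  .##..|#  b12=1 t=3,i=11
  .#.##|.  b11=0 t=1,i=10
  .#.#.|.  b10=0 t=0,i=17
  .#..#|.  b9=0 t=0,i=0
  .#...|.  b8=0 t=0,i=8
  ..###|#  b7=1 t=0,i=2
  ..##.|.  b6=0 t=1,i=6
  ..#.#|.  b5=0 t=2,i=12
  ..#..|#  b4=1 t=0,i=7
  ...##|.  b3=0 t=0,i=10
  ...#.|#  b2=1 t=0,i=21
  ....#|#  b1=1 t=1,i=18
  .....|#  b0=1 t=8,i=15
  bits 01100100010011111101000010010111 = 1682952343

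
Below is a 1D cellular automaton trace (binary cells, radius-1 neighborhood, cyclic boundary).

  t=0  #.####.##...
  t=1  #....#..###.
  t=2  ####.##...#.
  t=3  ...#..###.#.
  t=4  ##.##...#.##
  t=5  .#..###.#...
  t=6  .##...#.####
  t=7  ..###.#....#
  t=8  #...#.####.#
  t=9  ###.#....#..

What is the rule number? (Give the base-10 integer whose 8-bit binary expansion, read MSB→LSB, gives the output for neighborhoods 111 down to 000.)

  ###|.  b7=0 t=0,i=3
  ##.|#  b6=1 t=0,i=5
  #.#|.  b5=0 t=0,i=1
  #..|#  b4=1 t=0,i=9
  .##|.  b3=0 t=0,i=2
  .#.|#  b2=1 t=0,i=0
  ..#|.  b1=0 t=0,i=11
  ...|#  b0=1 t=0,i=10
  bits 01010101 = 85

85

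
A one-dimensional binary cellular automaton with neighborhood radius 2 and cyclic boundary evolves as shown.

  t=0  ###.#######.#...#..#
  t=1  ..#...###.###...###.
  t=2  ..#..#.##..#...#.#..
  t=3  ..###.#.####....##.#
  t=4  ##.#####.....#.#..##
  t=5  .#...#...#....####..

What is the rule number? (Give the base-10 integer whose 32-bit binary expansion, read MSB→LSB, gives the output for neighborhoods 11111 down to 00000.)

  [31] ##### => #  t=0,i=6
  [30] ####. => .  t=0,i=1
  [29] ###.# => #  t=0,i=2
  [28] ###.. => .  t=1,i=12
  [27] ##.## => .  t=0,i=3
  [26] ##.#. => #  t=0,i=11
  [25] ##..# => #  t=2,i=9
  [24] ##... => .  t=1,i=13
  [23] #.### => .  t=0,i=4
  [22] #.##. => .  t=2,i=7
  [21] #.#.# => #  t=3,i=6
  [20] #.#.. => #  t=0,i=12
  [19] #..## => #  t=0,i=18
  [18] #..#. => #  t=2,i=4
  [17] #...# => .  t=0,i=14
  [16] #.... => #  t=2,i=19
  [15] .#### => .  t=0,i=0
  [14] .###. => #  t=1,i=7
  [13] .##.# => .  t=3,i=17
  [12] .##.. => #  t=2,i=8
  [11] .#.## => #  t=2,i=6
  [10] .#.#. => #  t=2,i=16
  [9] .#..# => #  t=0,i=17
  [8] .#... => .  t=0,i=13
  [7] ..### => .  t=0,i=19
  [6] ..##. => .  t=3,i=16
  [5] ..#.# => .  t=2,i=5
  [4] ..#.. => #  t=0,i=16
  [3] ...## => #  t=1,i=5
  [2] ...#. => .  t=0,i=15
  [1] ....# => .  t=2,i=0
  [0] ..... => .  t=4,i=10
  bits 10100110001111010101111000011000 = 2789039640

2789039640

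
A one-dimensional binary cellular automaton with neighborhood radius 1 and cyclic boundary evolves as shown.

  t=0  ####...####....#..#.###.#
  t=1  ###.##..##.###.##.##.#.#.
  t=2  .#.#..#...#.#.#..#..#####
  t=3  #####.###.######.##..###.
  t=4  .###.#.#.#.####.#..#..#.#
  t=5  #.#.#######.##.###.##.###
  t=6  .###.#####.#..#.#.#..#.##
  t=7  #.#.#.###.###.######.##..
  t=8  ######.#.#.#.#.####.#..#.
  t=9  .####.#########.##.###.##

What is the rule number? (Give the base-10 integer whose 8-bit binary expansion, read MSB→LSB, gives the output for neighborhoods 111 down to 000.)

181

  ###|#  b7=1 t=0,i=0
  ##.|.  b6=0 t=0,i=3
  #.#|#  b5=1 t=0,i=19
  #..|#  b4=1 t=0,i=4
  .##|.  b3=0 t=0,i=7
  .#.|#  b2=1 t=0,i=15
  ..#|.  b1=0 t=0,i=6
  ...|#  b0=1 t=0,i=5
  bits 10110101 = 181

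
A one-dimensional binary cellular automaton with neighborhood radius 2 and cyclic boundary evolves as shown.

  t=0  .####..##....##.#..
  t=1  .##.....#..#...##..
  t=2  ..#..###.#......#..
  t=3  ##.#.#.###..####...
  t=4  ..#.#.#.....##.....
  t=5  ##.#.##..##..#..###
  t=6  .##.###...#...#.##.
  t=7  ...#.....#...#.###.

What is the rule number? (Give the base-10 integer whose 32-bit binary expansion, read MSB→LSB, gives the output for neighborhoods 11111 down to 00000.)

  [31] ##### => .  t=5,i=18
  [30] ####. => .  t=0,i=3
  [29] ###.# => #  t=2,i=7
  [28] ###.. => .  t=0,i=4
  [27] ##.## => #  t=6,i=3
  [26] ##.#. => #  t=0,i=15
  [25] ##..# => .  t=0,i=5
  [24] ##... => .  t=0,i=9
  [23] #.### => .  t=3,i=7
  [22] #.##. => #  t=5,i=5
  [21] #.#.# => .  t=3,i=3
  [20] #.#.. => #  t=0,i=16
  [19] #..## => .  t=0,i=6
  [18] #..#. => .  t=1,i=10
  [17] #...# => .  t=0,i=18
  [16] #.... => .  t=0,i=10
  [15] .#### => #  t=0,i=2
  [14] .###. => .  t=2,i=6
  [13] .##.# => .  t=0,i=14
  [12] .##.. => #  t=0,i=8
  [11] .#.## => #  t=3,i=6
  [10] .#.#. => #  t=3,i=4
  [9] .#..# => #  t=1,i=9
  [8] .#... => .  t=0,i=17
  [7] ..### => #  t=0,i=1
  [6] ..##. => .  t=0,i=7
  [5] ..#.# => .  t=4,i=2
  [4] ..#.. => .  t=1,i=8
  [3] ...## => .  t=0,i=0
  [2] ...#. => #  t=1,i=7
  [1] ....# => #  t=0,i=11
  [0] ..... => #  t=1,i=5
  bits 00101100010100001001111010000111 = 743480967

743480967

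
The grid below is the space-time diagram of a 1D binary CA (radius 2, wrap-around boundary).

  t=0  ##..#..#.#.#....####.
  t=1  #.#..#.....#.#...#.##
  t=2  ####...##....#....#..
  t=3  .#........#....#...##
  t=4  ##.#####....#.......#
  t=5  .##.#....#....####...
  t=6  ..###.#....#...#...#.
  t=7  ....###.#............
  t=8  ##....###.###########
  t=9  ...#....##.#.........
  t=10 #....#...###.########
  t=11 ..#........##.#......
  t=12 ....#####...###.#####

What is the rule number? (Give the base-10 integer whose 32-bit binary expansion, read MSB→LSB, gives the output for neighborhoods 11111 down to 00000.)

  ##### -> .   bit 31 = 0  t=4,i=5
  ####. -> .   bit 30 = 0  t=0,i=18
  ###.# -> #   bit 29 = 1  t=0,i=19
  ###.. -> .   bit 28 = 0  t=2,i=3
  ##.## -> #   bit 27 = 1  t=0,i=20
  ##.#. -> #   bit 26 = 1  t=1,i=1
  ##..# -> #   bit 25 = 1  t=0,i=2
  ##... -> .   bit 24 = 0  t=2,i=4
  #.### -> .   bit 23 = 0  t=1,i=19
  #.##. -> #   bit 22 = 1  t=0,i=0
  #.#.# -> .   bit 21 = 0  t=0,i=9
  #.#.. -> #   bit 20 = 1  t=0,i=11
  #..## -> #   bit 19 = 1  t=2,i=20
  #..#. -> .   bit 18 = 0  t=0,i=3
  #...# -> .   bit 17 = 0  t=1,i=15
  #.... -> #   bit 16 = 1  t=0,i=13
  .#### -> #   bit 15 = 1  t=0,i=17
  .###. -> .   bit 14 = 0  t=1,i=20
  .##.# -> #   bit 13 = 1  t=3,i=20
  .##.. -> .   bit 12 = 0  t=0,i=1
  .#.## -> #   bit 11 = 1  t=1,i=18
  .#.#. -> .   bit 10 = 0  t=0,i=8
  .#..# -> #   bit 9 = 1  t=0,i=5
  .#... -> .   bit 8 = 0  t=0,i=12
  ..### -> .   bit 7 = 0  t=0,i=16
  ..##. -> .   bit 6 = 0  t=2,i=7
  ..#.# -> .   bit 5 = 0  t=0,i=7
  ..#.. -> .   bit 4 = 0  t=0,i=4
  ...## -> .   bit 3 = 0  t=0,i=15
  ...#. -> .   bit 2 = 0  t=1,i=10
  ....# -> .   bit 1 = 0  t=0,i=14
  ..... -> #   bit 0 = 1  t=1,i=8
  bits 00101110010110011010101000000001 = 777628161

777628161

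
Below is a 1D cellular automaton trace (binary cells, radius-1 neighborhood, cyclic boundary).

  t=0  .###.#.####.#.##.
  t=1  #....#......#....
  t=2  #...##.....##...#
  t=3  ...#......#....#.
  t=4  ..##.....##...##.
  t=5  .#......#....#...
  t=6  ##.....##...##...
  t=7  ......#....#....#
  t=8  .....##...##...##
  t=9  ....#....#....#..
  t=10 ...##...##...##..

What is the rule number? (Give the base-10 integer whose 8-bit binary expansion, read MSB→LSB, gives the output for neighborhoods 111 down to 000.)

6

  [7] ### => .  t=0,i=2
  [6] ##. => .  t=0,i=3
  [5] #.# => .  t=0,i=4
  [4] #.. => .  t=0,i=16
  [3] .## => .  t=0,i=1
  [2] .#. => #  t=0,i=5
  [1] ..# => #  t=0,i=0
  [0] ... => .  t=1,i=2
  bits 00000110 = 6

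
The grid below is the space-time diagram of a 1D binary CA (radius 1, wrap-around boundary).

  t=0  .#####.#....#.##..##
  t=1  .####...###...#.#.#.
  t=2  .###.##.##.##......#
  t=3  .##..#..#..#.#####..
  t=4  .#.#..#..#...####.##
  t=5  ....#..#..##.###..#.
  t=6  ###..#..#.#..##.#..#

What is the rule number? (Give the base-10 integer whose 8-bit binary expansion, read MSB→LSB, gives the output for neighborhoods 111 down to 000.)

153

  ### -> #   bit 7 = 1  t=0,i=2
  ##. -> .   bit 6 = 0  t=0,i=5
  #.# -> .   bit 5 = 0  t=0,i=0
  #.. -> #   bit 4 = 1  t=0,i=8
  .## -> #   bit 3 = 1  t=0,i=1
  .#. -> .   bit 2 = 0  t=0,i=7
  ..# -> .   bit 1 = 0  t=0,i=11
  ... -> #   bit 0 = 1  t=0,i=9
  bits 10011001 = 153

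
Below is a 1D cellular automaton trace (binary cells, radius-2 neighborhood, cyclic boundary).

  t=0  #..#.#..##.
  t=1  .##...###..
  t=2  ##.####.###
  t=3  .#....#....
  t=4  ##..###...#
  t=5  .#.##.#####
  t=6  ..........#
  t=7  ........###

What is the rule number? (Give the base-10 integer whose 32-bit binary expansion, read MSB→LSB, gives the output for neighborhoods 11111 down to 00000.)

  nb #####: next=.  (t=2,i=10, bit31=0)
  nb ####.: next=.  (t=2,i=0, bit30=0)
  nb ###.#: next=#  (t=2,i=1, bit29=1)
  nb ###..: next=#  (t=1,i=8, bit28=1)
  nb ##.##: next=.  (t=2,i=2, bit27=0)
  nb ##.#.: next=.  (t=0,i=10, bit26=0)
  nb ##..#: next=.  (t=4,i=2, bit25=0)
  nb ##...: next=#  (t=1,i=3, bit24=1)
  nb #.###: next=.  (t=2,i=3, bit23=0)
  nb #.##.: next=.  (t=5,i=3, bit22=0)
  nb #.#.#: next=.  (t=5,i=1, bit21=0)
  nb #.#..: next=.  (t=0,i=0, bit20=0)
  nb #..##: next=#  (t=0,i=7, bit19=1)
  nb #..#.: next=#  (t=0,i=2, bit18=1)
  nb #...#: next=#  (t=1,i=4, bit17=1)
  nb #....: next=.  (t=3,i=3, bit16=0)
  nb .####: next=.  (t=2,i=4, bit15=0)
  nb .###.: next=.  (t=1,i=7, bit14=0)
  nb .##.#: next=.  (t=0,i=9, bit13=0)
  nb .##..: next=.  (t=1,i=2, bit12=0)
  nb .#.##: next=.  (t=5,i=2, bit11=0)
  nb .#.#.: next=.  (t=0,i=4, bit10=0)
  nb .#..#: next=#  (t=0,i=1, bit9=1)
  nb .#...: next=.  (t=3,i=2, bit8=0)
  nb ..###: next=#  (t=1,i=6, bit7=1)
  nb ..##.: next=#  (t=0,i=8, bit6=1)
  nb ..#.#: next=.  (t=0,i=3, bit5=0)
  nb ..#..: next=#  (t=3,i=1, bit4=1)
  nb ...##: next=#  (t=1,i=0, bit3=1)
  nb ...#.: next=#  (t=3,i=0, bit2=1)
  nb ....#: next=#  (t=3,i=4, bit1=1)
  nb .....: next=.  (t=3,i=9, bit0=0)
  bits 00110001000011100000001011011110 = 823001822

823001822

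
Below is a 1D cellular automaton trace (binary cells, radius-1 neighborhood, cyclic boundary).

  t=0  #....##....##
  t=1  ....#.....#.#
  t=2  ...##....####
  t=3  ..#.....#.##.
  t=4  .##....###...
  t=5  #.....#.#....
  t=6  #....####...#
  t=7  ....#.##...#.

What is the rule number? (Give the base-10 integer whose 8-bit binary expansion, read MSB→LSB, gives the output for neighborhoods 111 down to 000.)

  ###|#  b7=1 t=0,i=12
  ##.|.  b6=0 t=0,i=0
  #.#|#  b5=1 t=1,i=11
  #..|.  b4=0 t=0,i=1
  .##|.  b3=0 t=0,i=5
  .#.|#  b2=1 t=1,i=4
  ..#|#  b1=1 t=0,i=4
  ...|.  b0=0 t=0,i=2
  bits 10100110 = 166

166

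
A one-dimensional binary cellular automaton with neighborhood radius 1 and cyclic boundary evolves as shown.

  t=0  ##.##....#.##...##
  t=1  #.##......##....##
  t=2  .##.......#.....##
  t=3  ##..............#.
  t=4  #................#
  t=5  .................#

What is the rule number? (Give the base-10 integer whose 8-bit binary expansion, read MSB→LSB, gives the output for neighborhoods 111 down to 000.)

168

  nb ###: next=#  (t=0,i=0, bit7=1)
  nb ##.: next=.  (t=0,i=1, bit6=0)
  nb #.#: next=#  (t=0,i=2, bit5=1)
  nb #..: next=.  (t=0,i=5, bit4=0)
  nb .##: next=#  (t=0,i=3, bit3=1)
  nb .#.: next=.  (t=0,i=9, bit2=0)
  nb ..#: next=.  (t=0,i=8, bit1=0)
  nb ...: next=.  (t=0,i=6, bit0=0)
  bits 10101000 = 168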